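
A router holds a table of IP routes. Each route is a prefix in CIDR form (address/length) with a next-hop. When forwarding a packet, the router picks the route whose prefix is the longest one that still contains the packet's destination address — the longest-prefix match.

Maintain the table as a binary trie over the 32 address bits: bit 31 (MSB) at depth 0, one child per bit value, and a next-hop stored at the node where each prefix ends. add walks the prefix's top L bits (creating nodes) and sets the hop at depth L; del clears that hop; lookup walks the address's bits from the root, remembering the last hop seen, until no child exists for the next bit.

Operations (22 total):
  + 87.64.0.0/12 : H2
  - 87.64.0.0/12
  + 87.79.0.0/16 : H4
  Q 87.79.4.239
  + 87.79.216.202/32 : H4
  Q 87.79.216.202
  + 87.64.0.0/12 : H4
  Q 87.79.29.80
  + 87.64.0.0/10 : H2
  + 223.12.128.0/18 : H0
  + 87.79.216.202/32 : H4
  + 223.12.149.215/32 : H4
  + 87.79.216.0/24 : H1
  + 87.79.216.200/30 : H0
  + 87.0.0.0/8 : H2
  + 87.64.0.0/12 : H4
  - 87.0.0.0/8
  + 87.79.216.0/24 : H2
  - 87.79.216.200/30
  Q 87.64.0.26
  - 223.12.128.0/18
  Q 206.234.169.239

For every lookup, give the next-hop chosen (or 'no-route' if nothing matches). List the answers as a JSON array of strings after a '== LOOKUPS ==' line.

Process each operation:
  add 87.64.0.0/12 -> H2 at depth 12
  del 87.64.0.0/12 (clear depth 12)
  add 87.79.0.0/16 -> H4 at depth 16
  ? 87.79.4.239  path d0:-→d1:-→d2:-→d3:-→d4:-→d5:-→d6:-→d7:-→d8:-→d9:-→d10:-→d11:-→d12:-→d13:-→d14:-→d15:-→d16:H4  best=H4
  add 87.79.216.202/32 -> H4 at depth 32
  ? 87.79.216.202  path d0:-→d1:-→d2:-→d3:-→d4:-→d5:-→d6:-→d7:-→d8:-→d9:-→d10:-→d11:-→d12:-→d13:-→d14:-→d15:-→d16:H4→d17:-→d18:-→d19:-→d20:-→d21:-→d22:-→d23:-→d24:-→d25:-→d26:-→d27:-→d28:-→d29:-→d30:-→d31:-→d32:H4  best=H4
  add 87.64.0.0/12 -> H4 at depth 12
  ? 87.79.29.80  path d0:-→d1:-→d2:-→d3:-→d4:-→d5:-→d6:-→d7:-→d8:-→d9:-→d10:-→d11:-→d12:H4→d13:-→d14:-→d15:-→d16:H4  best=H4
  add 87.64.0.0/10 -> H2 at depth 10
  add 223.12.128.0/18 -> H0 at depth 18
  add 87.79.216.202/32 -> H4 at depth 32
  add 223.12.149.215/32 -> H4 at depth 32
  add 87.79.216.0/24 -> H1 at depth 24
  add 87.79.216.200/30 -> H0 at depth 30
  add 87.0.0.0/8 -> H2 at depth 8
  add 87.64.0.0/12 -> H4 at depth 12
  del 87.0.0.0/8 (clear depth 8)
  add 87.79.216.0/24 -> H2 at depth 24
  del 87.79.216.200/30 (clear depth 30)
  ? 87.64.0.26  path d0:-→d1:-→d2:-→d3:-→d4:-→d5:-→d6:-→d7:-→d8:-→d9:-→d10:H2→d11:-→d12:H4  best=H4
  del 223.12.128.0/18 (clear depth 18)
  ? 206.234.169.239  path d0:-→d1:-→d2:-→d3:-  best=no-route

== LOOKUPS ==
["H4","H4","H4","H4","no-route"]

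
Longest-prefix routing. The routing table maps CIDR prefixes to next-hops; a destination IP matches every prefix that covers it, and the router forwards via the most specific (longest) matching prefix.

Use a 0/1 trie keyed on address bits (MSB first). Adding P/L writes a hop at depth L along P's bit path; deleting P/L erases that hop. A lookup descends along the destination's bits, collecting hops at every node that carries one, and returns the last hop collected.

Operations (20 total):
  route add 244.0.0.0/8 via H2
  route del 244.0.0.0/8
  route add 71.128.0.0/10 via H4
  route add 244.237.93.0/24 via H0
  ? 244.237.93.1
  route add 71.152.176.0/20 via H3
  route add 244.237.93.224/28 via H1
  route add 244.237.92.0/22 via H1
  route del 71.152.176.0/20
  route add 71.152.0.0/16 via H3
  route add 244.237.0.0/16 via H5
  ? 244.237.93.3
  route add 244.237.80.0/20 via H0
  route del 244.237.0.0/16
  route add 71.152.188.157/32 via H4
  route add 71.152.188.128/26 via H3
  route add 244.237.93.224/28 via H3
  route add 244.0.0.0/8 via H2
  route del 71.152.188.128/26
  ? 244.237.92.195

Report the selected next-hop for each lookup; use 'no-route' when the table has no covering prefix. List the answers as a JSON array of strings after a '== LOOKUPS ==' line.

Process each operation:
  + 244.0.0.0/8 (H2) depth=8
  del 244.0.0.0/8 (clear depth 8)
  + 71.128.0.0/10 (H4) depth=10
  + 244.237.93.0/24 (H0) depth=24
  Q 244.237.93.1: descend 111101001110110101011101 ; hops seen [H0] ; pick H0
  + 71.152.176.0/20 (H3) depth=20
  + 244.237.93.224/28 (H1) depth=28
  + 244.237.92.0/22 (H1) depth=22
  del 71.152.176.0/20 (clear depth 20)
  + 71.152.0.0/16 (H3) depth=16
  + 244.237.0.0/16 (H5) depth=16
  Q 244.237.93.3: descend 111101001110110101011101 ; hops seen [H5,H1,H0] ; pick H0
  + 244.237.80.0/20 (H0) depth=20
  del 244.237.0.0/16 (clear depth 16)
  + 71.152.188.157/32 (H4) depth=32
  + 71.152.188.128/26 (H3) depth=26
  + 244.237.93.224/28 (H3) depth=28
  + 244.0.0.0/8 (H2) depth=8
  del 71.152.188.128/26 (clear depth 26)
  Q 244.237.92.195: descend 11110100111011010101110 ; hops seen [H2,H0,H1] ; pick H1

== LOOKUPS ==
["H0","H0","H1"]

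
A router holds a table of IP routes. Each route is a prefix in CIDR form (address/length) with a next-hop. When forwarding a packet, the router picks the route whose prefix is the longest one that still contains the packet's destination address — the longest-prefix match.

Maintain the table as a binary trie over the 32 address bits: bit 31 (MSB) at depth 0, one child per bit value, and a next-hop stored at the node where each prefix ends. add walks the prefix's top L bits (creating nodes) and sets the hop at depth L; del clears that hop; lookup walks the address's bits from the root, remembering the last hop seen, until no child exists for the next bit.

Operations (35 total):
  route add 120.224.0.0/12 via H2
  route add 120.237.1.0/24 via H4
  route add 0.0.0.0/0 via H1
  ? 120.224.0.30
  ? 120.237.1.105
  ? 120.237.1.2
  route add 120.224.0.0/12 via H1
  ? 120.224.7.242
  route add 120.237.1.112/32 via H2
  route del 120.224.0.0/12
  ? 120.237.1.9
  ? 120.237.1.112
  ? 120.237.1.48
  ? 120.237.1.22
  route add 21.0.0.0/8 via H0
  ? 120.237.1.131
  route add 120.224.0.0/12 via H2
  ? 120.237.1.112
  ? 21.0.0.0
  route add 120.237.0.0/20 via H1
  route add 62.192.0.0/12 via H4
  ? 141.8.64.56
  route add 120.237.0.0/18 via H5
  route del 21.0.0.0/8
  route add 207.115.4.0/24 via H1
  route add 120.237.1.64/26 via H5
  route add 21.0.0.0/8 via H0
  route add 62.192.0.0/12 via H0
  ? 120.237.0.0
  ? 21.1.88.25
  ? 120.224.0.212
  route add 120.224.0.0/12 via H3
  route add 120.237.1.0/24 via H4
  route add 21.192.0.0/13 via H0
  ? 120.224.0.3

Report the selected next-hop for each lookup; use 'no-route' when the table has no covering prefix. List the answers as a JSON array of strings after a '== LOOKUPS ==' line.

Trace:
  + 120.224.0.0/12 (H2) depth=12
  + 120.237.1.0/24 (H4) depth=24
  + 0.0.0.0/0 (H1) depth=0
  lookup 120.224.0.30: bits 011110001110 walk d0:H1→d1:-→d2:-→d3:-→d4:-→d5:-→d6:-→d7:-→d8:-→d9:-→d10:-→d11:-→d12:H2 -> H2
  lookup 120.237.1.105: bits 011110001110110100000001 walk d0:H1→d1:-→d2:-→d3:-→d4:-→d5:-→d6:-→d7:-→d8:-→d9:-→d10:-→d11:-→d12:H2→d13:-→d14:-→d15:-→d16:-→d17:-→d18:-→d19:-→d20:-→d21:-→d22:-→d23:-→d24:H4 -> H4
  lookup 120.237.1.2: bits 011110001110110100000001 walk d0:H1→d1:-→d2:-→d3:-→d4:-→d5:-→d6:-→d7:-→d8:-→d9:-→d10:-→d11:-→d12:H2→d13:-→d14:-→d15:-→d16:-→d17:-→d18:-→d19:-→d20:-→d21:-→d22:-→d23:-→d24:H4 -> H4
  + 120.224.0.0/12 (H1) depth=12
  lookup 120.224.7.242: bits 011110001110 walk d0:H1→d1:-→d2:-→d3:-→d4:-→d5:-→d6:-→d7:-→d8:-→d9:-→d10:-→d11:-→d12:H1 -> H1
  + 120.237.1.112/32 (H2) depth=32
  del 120.224.0.0/12 (clear depth 12)
  lookup 120.237.1.9: bits 0111100011101101000000010 walk d0:H1→d1:-→d2:-→d3:-→d4:-→d5:-→d6:-→d7:-→d8:-→d9:-→d10:-→d11:-→d12:-→d13:-→d14:-→d15:-→d16:-→d17:-→d18:-→d19:-→d20:-→d21:-→d22:-→d23:-→d24:H4→d25:- -> H4
  lookup 120.237.1.112: bits 01111000111011010000000101110000 walk d0:H1→d1:-→d2:-→d3:-→d4:-→d5:-→d6:-→d7:-→d8:-→d9:-→d10:-→d11:-→d12:-→d13:-→d14:-→d15:-→d16:-→d17:-→d18:-→d19:-→d20:-→d21:-→d22:-→d23:-→d24:H4→d25:-→d26:-→d27:-→d28:-→d29:-→d30:-→d31:-→d32:H2 -> H2
  lookup 120.237.1.48: bits 0111100011101101000000010 walk d0:H1→d1:-→d2:-→d3:-→d4:-→d5:-→d6:-→d7:-→d8:-→d9:-→d10:-→d11:-→d12:-→d13:-→d14:-→d15:-→d16:-→d17:-→d18:-→d19:-→d20:-→d21:-→d22:-→d23:-→d24:H4→d25:- -> H4
  lookup 120.237.1.22: bits 0111100011101101000000010 walk d0:H1→d1:-→d2:-→d3:-→d4:-→d5:-→d6:-→d7:-→d8:-→d9:-→d10:-→d11:-→d12:-→d13:-→d14:-→d15:-→d16:-→d17:-→d18:-→d19:-→d20:-→d21:-→d22:-→d23:-→d24:H4→d25:- -> H4
  + 21.0.0.0/8 (H0) depth=8
  lookup 120.237.1.131: bits 011110001110110100000001 walk d0:H1→d1:-→d2:-→d3:-→d4:-→d5:-→d6:-→d7:-→d8:-→d9:-→d10:-→d11:-→d12:-→d13:-→d14:-→d15:-→d16:-→d17:-→d18:-→d19:-→d20:-→d21:-→d22:-→d23:-→d24:H4 -> H4
  + 120.224.0.0/12 (H2) depth=12
  lookup 120.237.1.112: bits 01111000111011010000000101110000 walk d0:H1→d1:-→d2:-→d3:-→d4:-→d5:-→d6:-→d7:-→d8:-→d9:-→d10:-→d11:-→d12:H2→d13:-→d14:-→d15:-→d16:-→d17:-→d18:-→d19:-→d20:-→d21:-→d22:-→d23:-→d24:H4→d25:-→d26:-→d27:-→d28:-→d29:-→d30:-→d31:-→d32:H2 -> H2
  lookup 21.0.0.0: bits 00010101 walk d0:H1→d1:-→d2:-→d3:-→d4:-→d5:-→d6:-→d7:-→d8:H0 -> H0
  + 120.237.0.0/20 (H1) depth=20
  + 62.192.0.0/12 (H4) depth=12
  lookup 141.8.64.56: bits ε walk d0:H1 -> H1
  + 120.237.0.0/18 (H5) depth=18
  del 21.0.0.0/8 (clear depth 8)
  + 207.115.4.0/24 (H1) depth=24
  + 120.237.1.64/26 (H5) depth=26
  + 21.0.0.0/8 (H0) depth=8
  + 62.192.0.0/12 (H0) depth=12
  lookup 120.237.0.0: bits 01111000111011010000000 walk d0:H1→d1:-→d2:-→d3:-→d4:-→d5:-→d6:-→d7:-→d8:-→d9:-→d10:-→d11:-→d12:H2→d13:-→d14:-→d15:-→d16:-→d17:-→d18:H5→d19:-→d20:H1→d21:-→d22:-→d23:- -> H1
  lookup 21.1.88.25: bits 00010101 walk d0:H1→d1:-→d2:-→d3:-→d4:-→d5:-→d6:-→d7:-→d8:H0 -> H0
  lookup 120.224.0.212: bits 011110001110 walk d0:H1→d1:-→d2:-→d3:-→d4:-→d5:-→d6:-→d7:-→d8:-→d9:-→d10:-→d11:-→d12:H2 -> H2
  + 120.224.0.0/12 (H3) depth=12
  + 120.237.1.0/24 (H4) depth=24
  + 21.192.0.0/13 (H0) depth=13
  lookup 120.224.0.3: bits 011110001110 walk d0:H1→d1:-→d2:-→d3:-→d4:-→d5:-→d6:-→d7:-→d8:-→d9:-→d10:-→d11:-→d12:H3 -> H3

== LOOKUPS ==
["H2","H4","H4","H1","H4","H2","H4","H4","H4","H2","H0","H1","H1","H0","H2","H3"]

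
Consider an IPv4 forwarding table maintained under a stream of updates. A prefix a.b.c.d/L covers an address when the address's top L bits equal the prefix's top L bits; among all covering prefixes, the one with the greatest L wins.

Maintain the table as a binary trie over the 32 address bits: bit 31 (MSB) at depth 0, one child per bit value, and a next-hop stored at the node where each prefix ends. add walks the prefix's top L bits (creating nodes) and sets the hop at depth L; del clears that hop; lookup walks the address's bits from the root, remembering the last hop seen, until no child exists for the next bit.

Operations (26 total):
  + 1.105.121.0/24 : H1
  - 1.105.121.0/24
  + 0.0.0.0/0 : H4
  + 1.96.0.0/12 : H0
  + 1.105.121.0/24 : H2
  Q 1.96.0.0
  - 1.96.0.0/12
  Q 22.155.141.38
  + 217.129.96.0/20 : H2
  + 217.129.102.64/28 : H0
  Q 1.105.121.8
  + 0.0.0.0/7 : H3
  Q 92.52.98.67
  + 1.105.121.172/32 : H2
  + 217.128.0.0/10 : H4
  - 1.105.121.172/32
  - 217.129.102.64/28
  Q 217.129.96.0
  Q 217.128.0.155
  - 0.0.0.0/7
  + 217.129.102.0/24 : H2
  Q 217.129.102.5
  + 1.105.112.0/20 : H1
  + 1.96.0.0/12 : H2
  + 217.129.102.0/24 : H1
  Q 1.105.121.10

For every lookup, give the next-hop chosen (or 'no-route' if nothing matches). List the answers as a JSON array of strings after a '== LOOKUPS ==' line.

Process each operation:
  + 1.105.121.0/24 (H1) depth=24
  del 1.105.121.0/24 (clear depth 24)
  + 0.0.0.0/0 (H4) depth=0
  + 1.96.0.0/12 (H0) depth=12
  + 1.105.121.0/24 (H2) depth=24
  Q 1.96.0.0: descend 000000010110 ; hops seen [H4,H0] ; pick H0
  del 1.96.0.0/12 (clear depth 12)
  Q 22.155.141.38: descend 000 ; hops seen [H4] ; pick H4
  + 217.129.96.0/20 (H2) depth=20
  + 217.129.102.64/28 (H0) depth=28
  Q 1.105.121.8: descend 000000010110100101111001 ; hops seen [H4,H2] ; pick H2
  + 0.0.0.0/7 (H3) depth=7
  Q 92.52.98.67: descend 0 ; hops seen [H4] ; pick H4
  + 1.105.121.172/32 (H2) depth=32
  + 217.128.0.0/10 (H4) depth=10
  del 1.105.121.172/32 (clear depth 32)
  del 217.129.102.64/28 (clear depth 28)
  Q 217.129.96.0: descend 110110011000000101100 ; hops seen [H4,H4,H2] ; pick H2
  Q 217.128.0.155: descend 110110011000000 ; hops seen [H4,H4] ; pick H4
  del 0.0.0.0/7 (clear depth 7)
  + 217.129.102.0/24 (H2) depth=24
  Q 217.129.102.5: descend 1101100110000001011001100 ; hops seen [H4,H4,H2,H2] ; pick H2
  + 1.105.112.0/20 (H1) depth=20
  + 1.96.0.0/12 (H2) depth=12
  + 217.129.102.0/24 (H1) depth=24
  Q 1.105.121.10: descend 000000010110100101111001 ; hops seen [H4,H2,H1,H2] ; pick H2

== LOOKUPS ==
["H0","H4","H2","H4","H2","H4","H2","H2"]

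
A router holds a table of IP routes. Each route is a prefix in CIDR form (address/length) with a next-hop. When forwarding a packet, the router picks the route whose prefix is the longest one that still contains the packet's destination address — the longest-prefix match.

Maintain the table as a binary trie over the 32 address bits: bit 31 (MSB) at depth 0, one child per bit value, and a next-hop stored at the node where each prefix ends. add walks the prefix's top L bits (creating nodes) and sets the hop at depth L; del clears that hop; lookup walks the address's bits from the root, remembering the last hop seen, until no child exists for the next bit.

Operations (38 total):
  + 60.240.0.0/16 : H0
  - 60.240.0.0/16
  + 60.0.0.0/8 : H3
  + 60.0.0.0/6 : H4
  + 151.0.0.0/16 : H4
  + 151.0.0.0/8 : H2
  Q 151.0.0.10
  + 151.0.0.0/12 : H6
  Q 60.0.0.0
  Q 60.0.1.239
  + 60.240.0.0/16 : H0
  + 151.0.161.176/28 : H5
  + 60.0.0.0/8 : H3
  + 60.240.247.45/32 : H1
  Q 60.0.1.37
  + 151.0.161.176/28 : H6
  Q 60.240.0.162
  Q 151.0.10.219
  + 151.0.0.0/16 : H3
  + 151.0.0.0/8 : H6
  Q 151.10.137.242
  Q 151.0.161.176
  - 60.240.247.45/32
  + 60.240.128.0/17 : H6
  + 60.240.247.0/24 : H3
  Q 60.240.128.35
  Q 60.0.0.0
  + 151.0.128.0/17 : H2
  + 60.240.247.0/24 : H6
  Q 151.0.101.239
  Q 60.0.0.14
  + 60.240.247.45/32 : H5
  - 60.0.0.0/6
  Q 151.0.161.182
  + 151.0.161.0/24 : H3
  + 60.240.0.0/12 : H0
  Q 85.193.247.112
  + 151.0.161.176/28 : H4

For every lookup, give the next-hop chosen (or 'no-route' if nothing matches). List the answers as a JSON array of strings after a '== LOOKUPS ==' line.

Trace:
  + 60.240.0.0/16 (H0) depth=16
  del 60.240.0.0/16 (clear depth 16)
  + 60.0.0.0/8 (H3) depth=8
  + 60.0.0.0/6 (H4) depth=6
  + 151.0.0.0/16 (H4) depth=16
  + 151.0.0.0/8 (H2) depth=8
  ? 151.0.0.10  path d0:-→d1:-→d2:-→d3:-→d4:-→d5:-→d6:-→d7:-→d8:H2→d9:-→d10:-→d11:-→d12:-→d13:-→d14:-→d15:-→d16:H4  best=H4
  + 151.0.0.0/12 (H6) depth=12
  ? 60.0.0.0  path d0:-→d1:-→d2:-→d3:-→d4:-→d5:-→d6:H4→d7:-→d8:H3  best=H3
  ? 60.0.1.239  path d0:-→d1:-→d2:-→d3:-→d4:-→d5:-→d6:H4→d7:-→d8:H3  best=H3
  + 60.240.0.0/16 (H0) depth=16
  + 151.0.161.176/28 (H5) depth=28
  + 60.0.0.0/8 (H3) depth=8
  + 60.240.247.45/32 (H1) depth=32
  ? 60.0.1.37  path d0:-→d1:-→d2:-→d3:-→d4:-→d5:-→d6:H4→d7:-→d8:H3  best=H3
  + 151.0.161.176/28 (H6) depth=28
  ? 60.240.0.162  path d0:-→d1:-→d2:-→d3:-→d4:-→d5:-→d6:H4→d7:-→d8:H3→d9:-→d10:-→d11:-→d12:-→d13:-→d14:-→d15:-→d16:H0  best=H0
  ? 151.0.10.219  path d0:-→d1:-→d2:-→d3:-→d4:-→d5:-→d6:-→d7:-→d8:H2→d9:-→d10:-→d11:-→d12:H6→d13:-→d14:-→d15:-→d16:H4  best=H4
  + 151.0.0.0/16 (H3) depth=16
  + 151.0.0.0/8 (H6) depth=8
  ? 151.10.137.242  path d0:-→d1:-→d2:-→d3:-→d4:-→d5:-→d6:-→d7:-→d8:H6→d9:-→d10:-→d11:-→d12:H6  best=H6
  ? 151.0.161.176  path d0:-→d1:-→d2:-→d3:-→d4:-→d5:-→d6:-→d7:-→d8:H6→d9:-→d10:-→d11:-→d12:H6→d13:-→d14:-→d15:-→d16:H3→d17:-→d18:-→d19:-→d20:-→d21:-→d22:-→d23:-→d24:-→d25:-→d26:-→d27:-→d28:H6  best=H6
  del 60.240.247.45/32 (clear depth 32)
  + 60.240.128.0/17 (H6) depth=17
  + 60.240.247.0/24 (H3) depth=24
  ? 60.240.128.35  path d0:-→d1:-→d2:-→d3:-→d4:-→d5:-→d6:H4→d7:-→d8:H3→d9:-→d10:-→d11:-→d12:-→d13:-→d14:-→d15:-→d16:H0→d17:H6  best=H6
  ? 60.0.0.0  path d0:-→d1:-→d2:-→d3:-→d4:-→d5:-→d6:H4→d7:-→d8:H3  best=H3
  + 151.0.128.0/17 (H2) depth=17
  + 60.240.247.0/24 (H6) depth=24
  ? 151.0.101.239  path d0:-→d1:-→d2:-→d3:-→d4:-→d5:-→d6:-→d7:-→d8:H6→d9:-→d10:-→d11:-→d12:H6→d13:-→d14:-→d15:-→d16:H3  best=H3
  ? 60.0.0.14  path d0:-→d1:-→d2:-→d3:-→d4:-→d5:-→d6:H4→d7:-→d8:H3  best=H3
  + 60.240.247.45/32 (H5) depth=32
  del 60.0.0.0/6 (clear depth 6)
  ? 151.0.161.182  path d0:-→d1:-→d2:-→d3:-→d4:-→d5:-→d6:-→d7:-→d8:H6→d9:-→d10:-→d11:-→d12:H6→d13:-→d14:-→d15:-→d16:H3→d17:H2→d18:-→d19:-→d20:-→d21:-→d22:-→d23:-→d24:-→d25:-→d26:-→d27:-→d28:H6  best=H6
  + 151.0.161.0/24 (H3) depth=24
  + 60.240.0.0/12 (H0) depth=12
  ? 85.193.247.112  path d0:-→d1:-  best=no-route
  + 151.0.161.176/28 (H4) depth=28

== LOOKUPS ==
["H4","H3","H3","H3","H0","H4","H6","H6","H6","H3","H3","H3","H6","no-route"]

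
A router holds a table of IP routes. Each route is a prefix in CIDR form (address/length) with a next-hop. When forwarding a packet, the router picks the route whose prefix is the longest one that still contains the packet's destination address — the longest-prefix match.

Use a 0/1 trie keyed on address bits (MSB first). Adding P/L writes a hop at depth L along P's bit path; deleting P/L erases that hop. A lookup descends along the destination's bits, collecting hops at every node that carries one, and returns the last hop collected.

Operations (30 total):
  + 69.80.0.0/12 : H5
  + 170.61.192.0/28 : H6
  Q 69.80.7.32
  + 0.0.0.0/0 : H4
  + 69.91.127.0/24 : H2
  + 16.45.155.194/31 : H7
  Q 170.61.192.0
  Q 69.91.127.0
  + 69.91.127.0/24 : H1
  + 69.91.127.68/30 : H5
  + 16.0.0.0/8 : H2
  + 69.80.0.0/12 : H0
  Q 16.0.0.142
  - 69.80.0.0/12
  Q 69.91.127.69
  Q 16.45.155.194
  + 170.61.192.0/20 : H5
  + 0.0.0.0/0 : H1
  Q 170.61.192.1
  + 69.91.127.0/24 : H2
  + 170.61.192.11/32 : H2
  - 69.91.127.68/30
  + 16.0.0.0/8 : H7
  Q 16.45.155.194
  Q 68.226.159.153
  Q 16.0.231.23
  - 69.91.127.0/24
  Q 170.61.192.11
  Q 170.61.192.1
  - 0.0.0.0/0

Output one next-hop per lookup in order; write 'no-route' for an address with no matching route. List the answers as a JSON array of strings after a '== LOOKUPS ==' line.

Apply in order:
  + 69.80.0.0/12 (H5) depth=12
  + 170.61.192.0/28 (H6) depth=28
  Q 69.80.7.32: descend 010001010101 ; hops seen [H5] ; pick H5
  + 0.0.0.0/0 (H4) depth=0
  + 69.91.127.0/24 (H2) depth=24
  + 16.45.155.194/31 (H7) depth=31
  Q 170.61.192.0: descend 1010101000111101110000000000 ; hops seen [H4,H6] ; pick H6
  Q 69.91.127.0: descend 010001010101101101111111 ; hops seen [H4,H5,H2] ; pick H2
  + 69.91.127.0/24 (H1) depth=24
  + 69.91.127.68/30 (H5) depth=30
  + 16.0.0.0/8 (H2) depth=8
  + 69.80.0.0/12 (H0) depth=12
  Q 16.0.0.142: descend 0001000000 ; hops seen [H4,H2] ; pick H2
  - 69.80.0.0/12 clear@12
  Q 69.91.127.69: descend 010001010101101101111111010001 ; hops seen [H4,H1,H5] ; pick H5
  Q 16.45.155.194: descend 0001000000101101100110111100001 ; hops seen [H4,H2,H7] ; pick H7
  + 170.61.192.0/20 (H5) depth=20
  + 0.0.0.0/0 (H1) depth=0
  Q 170.61.192.1: descend 1010101000111101110000000000 ; hops seen [H1,H5,H6] ; pick H6
  + 69.91.127.0/24 (H2) depth=24
  + 170.61.192.11/32 (H2) depth=32
  - 69.91.127.68/30 clear@30
  + 16.0.0.0/8 (H7) depth=8
  Q 16.45.155.194: descend 0001000000101101100110111100001 ; hops seen [H1,H7,H7] ; pick H7
  Q 68.226.159.153: descend 0100010 ; hops seen [H1] ; pick H1
  Q 16.0.231.23: descend 0001000000 ; hops seen [H1,H7] ; pick H7
  - 69.91.127.0/24 clear@24
  Q 170.61.192.11: descend 10101010001111011100000000001011 ; hops seen [H1,H5,H6,H2] ; pick H2
  Q 170.61.192.1: descend 1010101000111101110000000000 ; hops seen [H1,H5,H6] ; pick H6
  - 0.0.0.0/0 clear@0

== LOOKUPS ==
["H5","H6","H2","H2","H5","H7","H6","H7","H1","H7","H2","H6"]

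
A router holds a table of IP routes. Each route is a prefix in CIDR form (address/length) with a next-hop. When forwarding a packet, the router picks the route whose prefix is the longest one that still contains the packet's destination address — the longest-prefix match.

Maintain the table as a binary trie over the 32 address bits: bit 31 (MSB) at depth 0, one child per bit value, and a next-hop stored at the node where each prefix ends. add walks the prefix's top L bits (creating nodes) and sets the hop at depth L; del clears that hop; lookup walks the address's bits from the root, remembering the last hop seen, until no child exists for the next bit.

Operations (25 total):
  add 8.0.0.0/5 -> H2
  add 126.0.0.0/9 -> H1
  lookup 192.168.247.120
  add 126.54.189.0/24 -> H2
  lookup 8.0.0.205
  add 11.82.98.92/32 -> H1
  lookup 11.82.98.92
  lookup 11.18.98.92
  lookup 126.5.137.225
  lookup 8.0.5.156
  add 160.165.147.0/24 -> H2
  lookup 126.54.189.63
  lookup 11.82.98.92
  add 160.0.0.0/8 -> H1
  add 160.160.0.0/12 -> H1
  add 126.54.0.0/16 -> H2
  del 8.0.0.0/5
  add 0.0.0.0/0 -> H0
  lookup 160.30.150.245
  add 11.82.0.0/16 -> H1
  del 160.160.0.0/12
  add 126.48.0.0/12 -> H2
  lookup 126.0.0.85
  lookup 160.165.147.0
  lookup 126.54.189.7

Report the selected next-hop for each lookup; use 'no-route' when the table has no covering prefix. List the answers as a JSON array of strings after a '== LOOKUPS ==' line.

Process each operation:
  + 8.0.0.0/5 (H2) depth=5
  + 126.0.0.0/9 (H1) depth=9
  lookup 192.168.247.120: bits ε walk d0:- -> no-route
  + 126.54.189.0/24 (H2) depth=24
  lookup 8.0.0.205: bits 00001 walk d0:-→d1:-→d2:-→d3:-→d4:-→d5:H2 -> H2
  + 11.82.98.92/32 (H1) depth=32
  lookup 11.82.98.92: bits 00001011010100100110001001011100 walk d0:-→d1:-→d2:-→d3:-→d4:-→d5:H2→d6:-→d7:-→d8:-→d9:-→d10:-→d11:-→d12:-→d13:-→d14:-→d15:-→d16:-→d17:-→d18:-→d19:-→d20:-→d21:-→d22:-→d23:-→d24:-→d25:-→d26:-→d27:-→d28:-→d29:-→d30:-→d31:-→d32:H1 -> H1
  lookup 11.18.98.92: bits 000010110 walk d0:-→d1:-→d2:-→d3:-→d4:-→d5:H2→d6:-→d7:-→d8:-→d9:- -> H2
  lookup 126.5.137.225: bits 0111111000 walk d0:-→d1:-→d2:-→d3:-→d4:-→d5:-→d6:-→d7:-→d8:-→d9:H1→d10:- -> H1
  lookup 8.0.5.156: bits 000010 walk d0:-→d1:-→d2:-→d3:-→d4:-→d5:H2→d6:- -> H2
  + 160.165.147.0/24 (H2) depth=24
  lookup 126.54.189.63: bits 011111100011011010111101 walk d0:-→d1:-→d2:-→d3:-→d4:-→d5:-→d6:-→d7:-→d8:-→d9:H1→d10:-→d11:-→d12:-→d13:-→d14:-→d15:-→d16:-→d17:-→d18:-→d19:-→d20:-→d21:-→d22:-→d23:-→d24:H2 -> H2
  lookup 11.82.98.92: bits 00001011010100100110001001011100 walk d0:-→d1:-→d2:-→d3:-→d4:-→d5:H2→d6:-→d7:-→d8:-→d9:-→d10:-→d11:-→d12:-→d13:-→d14:-→d15:-→d16:-→d17:-→d18:-→d19:-→d20:-→d21:-→d22:-→d23:-→d24:-→d25:-→d26:-→d27:-→d28:-→d29:-→d30:-→d31:-→d32:H1 -> H1
  + 160.0.0.0/8 (H1) depth=8
  + 160.160.0.0/12 (H1) depth=12
  + 126.54.0.0/16 (H2) depth=16
  del 8.0.0.0/5 (clear depth 5)
  + 0.0.0.0/0 (H0) depth=0
  lookup 160.30.150.245: bits 10100000 walk d0:H0→d1:-→d2:-→d3:-→d4:-→d5:-→d6:-→d7:-→d8:H1 -> H1
  + 11.82.0.0/16 (H1) depth=16
  del 160.160.0.0/12 (clear depth 12)
  + 126.48.0.0/12 (H2) depth=12
  lookup 126.0.0.85: bits 0111111000 walk d0:H0→d1:-→d2:-→d3:-→d4:-→d5:-→d6:-→d7:-→d8:-→d9:H1→d10:- -> H1
  lookup 160.165.147.0: bits 101000001010010110010011 walk d0:H0→d1:-→d2:-→d3:-→d4:-→d5:-→d6:-→d7:-→d8:H1→d9:-→d10:-→d11:-→d12:-→d13:-→d14:-→d15:-→d16:-→d17:-→d18:-→d19:-→d20:-→d21:-→d22:-→d23:-→d24:H2 -> H2
  lookup 126.54.189.7: bits 011111100011011010111101 walk d0:H0→d1:-→d2:-→d3:-→d4:-→d5:-→d6:-→d7:-→d8:-→d9:H1→d10:-→d11:-→d12:H2→d13:-→d14:-→d15:-→d16:H2→d17:-→d18:-→d19:-→d20:-→d21:-→d22:-→d23:-→d24:H2 -> H2

== LOOKUPS ==
["no-route","H2","H1","H2","H1","H2","H2","H1","H1","H1","H2","H2"]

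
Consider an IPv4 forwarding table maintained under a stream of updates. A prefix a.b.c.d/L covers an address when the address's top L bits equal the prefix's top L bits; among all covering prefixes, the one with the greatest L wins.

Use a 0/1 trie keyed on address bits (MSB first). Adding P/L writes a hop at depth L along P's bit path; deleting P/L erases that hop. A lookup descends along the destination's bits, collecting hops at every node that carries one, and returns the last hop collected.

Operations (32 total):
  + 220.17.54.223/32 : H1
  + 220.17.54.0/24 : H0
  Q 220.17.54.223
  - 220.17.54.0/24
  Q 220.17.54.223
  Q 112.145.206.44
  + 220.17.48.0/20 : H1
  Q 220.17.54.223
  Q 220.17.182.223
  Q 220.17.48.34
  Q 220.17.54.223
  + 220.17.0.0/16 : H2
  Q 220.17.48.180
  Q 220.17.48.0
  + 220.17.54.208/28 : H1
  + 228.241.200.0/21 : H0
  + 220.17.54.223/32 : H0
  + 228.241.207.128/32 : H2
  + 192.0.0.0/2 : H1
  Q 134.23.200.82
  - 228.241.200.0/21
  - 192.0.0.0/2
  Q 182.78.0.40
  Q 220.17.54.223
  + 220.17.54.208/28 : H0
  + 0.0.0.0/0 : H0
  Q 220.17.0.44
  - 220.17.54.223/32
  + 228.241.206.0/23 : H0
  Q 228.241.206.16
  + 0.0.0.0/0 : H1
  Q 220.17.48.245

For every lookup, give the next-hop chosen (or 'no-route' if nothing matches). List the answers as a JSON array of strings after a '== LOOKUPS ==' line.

Apply in order:
  add 220.17.54.223/32 -> H1 at depth 32
  add 220.17.54.0/24 -> H0 at depth 24
  lookup 220.17.54.223: bits 11011100000100010011011011011111 walk d0:-→d1:-→d2:-→d3:-→d4:-→d5:-→d6:-→d7:-→d8:-→d9:-→d10:-→d11:-→d12:-→d13:-→d14:-→d15:-→d16:-→d17:-→d18:-→d19:-→d20:-→d21:-→d22:-→d23:-→d24:H0→d25:-→d26:-→d27:-→d28:-→d29:-→d30:-→d31:-→d32:H1 -> H1
  del 220.17.54.0/24 (clear depth 24)
  lookup 220.17.54.223: bits 11011100000100010011011011011111 walk d0:-→d1:-→d2:-→d3:-→d4:-→d5:-→d6:-→d7:-→d8:-→d9:-→d10:-→d11:-→d12:-→d13:-→d14:-→d15:-→d16:-→d17:-→d18:-→d19:-→d20:-→d21:-→d22:-→d23:-→d24:-→d25:-→d26:-→d27:-→d28:-→d29:-→d30:-→d31:-→d32:H1 -> H1
  lookup 112.145.206.44: bits ε walk d0:- -> no-route
  add 220.17.48.0/20 -> H1 at depth 20
  lookup 220.17.54.223: bits 11011100000100010011011011011111 walk d0:-→d1:-→d2:-→d3:-→d4:-→d5:-→d6:-→d7:-→d8:-→d9:-→d10:-→d11:-→d12:-→d13:-→d14:-→d15:-→d16:-→d17:-→d18:-→d19:-→d20:H1→d21:-→d22:-→d23:-→d24:-→d25:-→d26:-→d27:-→d28:-→d29:-→d30:-→d31:-→d32:H1 -> H1
  lookup 220.17.182.223: bits 1101110000010001 walk d0:-→d1:-→d2:-→d3:-→d4:-→d5:-→d6:-→d7:-→d8:-→d9:-→d10:-→d11:-→d12:-→d13:-→d14:-→d15:-→d16:- -> no-route
  lookup 220.17.48.34: bits 110111000001000100110 walk d0:-→d1:-→d2:-→d3:-→d4:-→d5:-→d6:-→d7:-→d8:-→d9:-→d10:-→d11:-→d12:-→d13:-→d14:-→d15:-→d16:-→d17:-→d18:-→d19:-→d20:H1→d21:- -> H1
  lookup 220.17.54.223: bits 11011100000100010011011011011111 walk d0:-→d1:-→d2:-→d3:-→d4:-→d5:-→d6:-→d7:-→d8:-→d9:-→d10:-→d11:-→d12:-→d13:-→d14:-→d15:-→d16:-→d17:-→d18:-→d19:-→d20:H1→d21:-→d22:-→d23:-→d24:-→d25:-→d26:-→d27:-→d28:-→d29:-→d30:-→d31:-→d32:H1 -> H1
  add 220.17.0.0/16 -> H2 at depth 16
  lookup 220.17.48.180: bits 110111000001000100110 walk d0:-→d1:-→d2:-→d3:-→d4:-→d5:-→d6:-→d7:-→d8:-→d9:-→d10:-→d11:-→d12:-→d13:-→d14:-→d15:-→d16:H2→d17:-→d18:-→d19:-→d20:H1→d21:- -> H1
  lookup 220.17.48.0: bits 110111000001000100110 walk d0:-→d1:-→d2:-→d3:-→d4:-→d5:-→d6:-→d7:-→d8:-→d9:-→d10:-→d11:-→d12:-→d13:-→d14:-→d15:-→d16:H2→d17:-→d18:-→d19:-→d20:H1→d21:- -> H1
  add 220.17.54.208/28 -> H1 at depth 28
  add 228.241.200.0/21 -> H0 at depth 21
  add 220.17.54.223/32 -> H0 at depth 32
  add 228.241.207.128/32 -> H2 at depth 32
  add 192.0.0.0/2 -> H1 at depth 2
  lookup 134.23.200.82: bits 1 walk d0:-→d1:- -> no-route
  del 228.241.200.0/21 (clear depth 21)
  del 192.0.0.0/2 (clear depth 2)
  lookup 182.78.0.40: bits 1 walk d0:-→d1:- -> no-route
  lookup 220.17.54.223: bits 11011100000100010011011011011111 walk d0:-→d1:-→d2:-→d3:-→d4:-→d5:-→d6:-→d7:-→d8:-→d9:-→d10:-→d11:-→d12:-→d13:-→d14:-→d15:-→d16:H2→d17:-→d18:-→d19:-→d20:H1→d21:-→d22:-→d23:-→d24:-→d25:-→d26:-→d27:-→d28:H1→d29:-→d30:-→d31:-→d32:H0 -> H0
  add 220.17.54.208/28 -> H0 at depth 28
  add 0.0.0.0/0 -> H0 at depth 0
  lookup 220.17.0.44: bits 110111000001000100 walk d0:H0→d1:-→d2:-→d3:-→d4:-→d5:-→d6:-→d7:-→d8:-→d9:-→d10:-→d11:-→d12:-→d13:-→d14:-→d15:-→d16:H2→d17:-→d18:- -> H2
  del 220.17.54.223/32 (clear depth 32)
  add 228.241.206.0/23 -> H0 at depth 23
  lookup 228.241.206.16: bits 11100100111100011100111 walk d0:H0→d1:-→d2:-→d3:-→d4:-→d5:-→d6:-→d7:-→d8:-→d9:-→d10:-→d11:-→d12:-→d13:-→d14:-→d15:-→d16:-→d17:-→d18:-→d19:-→d20:-→d21:-→d22:-→d23:H0 -> H0
  add 0.0.0.0/0 -> H1 at depth 0
  lookup 220.17.48.245: bits 110111000001000100110 walk d0:H1→d1:-→d2:-→d3:-→d4:-→d5:-→d6:-→d7:-→d8:-→d9:-→d10:-→d11:-→d12:-→d13:-→d14:-→d15:-→d16:H2→d17:-→d18:-→d19:-→d20:H1→d21:- -> H1

== LOOKUPS ==
["H1","H1","no-route","H1","no-route","H1","H1","H1","H1","no-route","no-route","H0","H2","H0","H1"]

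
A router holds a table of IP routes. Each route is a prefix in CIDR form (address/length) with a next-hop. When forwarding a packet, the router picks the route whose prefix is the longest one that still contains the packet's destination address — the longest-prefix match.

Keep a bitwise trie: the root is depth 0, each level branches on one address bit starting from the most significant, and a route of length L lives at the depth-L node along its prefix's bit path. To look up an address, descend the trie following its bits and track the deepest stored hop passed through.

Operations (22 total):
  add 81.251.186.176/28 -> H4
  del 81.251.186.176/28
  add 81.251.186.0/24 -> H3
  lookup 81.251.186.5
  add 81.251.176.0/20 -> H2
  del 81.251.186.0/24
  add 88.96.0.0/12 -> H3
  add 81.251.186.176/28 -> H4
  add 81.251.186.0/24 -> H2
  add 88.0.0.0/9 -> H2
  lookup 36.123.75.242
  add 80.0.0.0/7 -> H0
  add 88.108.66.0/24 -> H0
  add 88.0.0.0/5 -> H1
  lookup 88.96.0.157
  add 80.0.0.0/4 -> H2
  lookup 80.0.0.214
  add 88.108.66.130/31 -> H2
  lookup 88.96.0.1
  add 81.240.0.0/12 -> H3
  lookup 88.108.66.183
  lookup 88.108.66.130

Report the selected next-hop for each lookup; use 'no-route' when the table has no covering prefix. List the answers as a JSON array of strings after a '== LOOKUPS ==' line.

Trace:
  + 81.251.186.176/28 (H4) depth=28
  del 81.251.186.176/28 (clear depth 28)
  + 81.251.186.0/24 (H3) depth=24
  lookup 81.251.186.5: bits 010100011111101110111010 walk d0:-→d1:-→d2:-→d3:-→d4:-→d5:-→d6:-→d7:-→d8:-→d9:-→d10:-→d11:-→d12:-→d13:-→d14:-→d15:-→d16:-→d17:-→d18:-→d19:-→d20:-→d21:-→d22:-→d23:-→d24:H3 -> H3
  + 81.251.176.0/20 (H2) depth=20
  del 81.251.186.0/24 (clear depth 24)
  + 88.96.0.0/12 (H3) depth=12
  + 81.251.186.176/28 (H4) depth=28
  + 81.251.186.0/24 (H2) depth=24
  + 88.0.0.0/9 (H2) depth=9
  lookup 36.123.75.242: bits 0 walk d0:-→d1:- -> no-route
  + 80.0.0.0/7 (H0) depth=7
  + 88.108.66.0/24 (H0) depth=24
  + 88.0.0.0/5 (H1) depth=5
  lookup 88.96.0.157: bits 010110000110 walk d0:-→d1:-→d2:-→d3:-→d4:-→d5:H1→d6:-→d7:-→d8:-→d9:H2→d10:-→d11:-→d12:H3 -> H3
  + 80.0.0.0/4 (H2) depth=4
  lookup 80.0.0.214: bits 0101000 walk d0:-→d1:-→d2:-→d3:-→d4:H2→d5:-→d6:-→d7:H0 -> H0
  + 88.108.66.130/31 (H2) depth=31
  lookup 88.96.0.1: bits 010110000110 walk d0:-→d1:-→d2:-→d3:-→d4:H2→d5:H1→d6:-→d7:-→d8:-→d9:H2→d10:-→d11:-→d12:H3 -> H3
  + 81.240.0.0/12 (H3) depth=12
  lookup 88.108.66.183: bits 01011000011011000100001010 walk d0:-→d1:-→d2:-→d3:-→d4:H2→d5:H1→d6:-→d7:-→d8:-→d9:H2→d10:-→d11:-→d12:H3→d13:-→d14:-→d15:-→d16:-→d17:-→d18:-→d19:-→d20:-→d21:-→d22:-→d23:-→d24:H0→d25:-→d26:- -> H0
  lookup 88.108.66.130: bits 0101100001101100010000101000001 walk d0:-→d1:-→d2:-→d3:-→d4:H2→d5:H1→d6:-→d7:-→d8:-→d9:H2→d10:-→d11:-→d12:H3→d13:-→d14:-→d15:-→d16:-→d17:-→d18:-→d19:-→d20:-→d21:-→d22:-→d23:-→d24:H0→d25:-→d26:-→d27:-→d28:-→d29:-→d30:-→d31:H2 -> H2

== LOOKUPS ==
["H3","no-route","H3","H0","H3","H0","H2"]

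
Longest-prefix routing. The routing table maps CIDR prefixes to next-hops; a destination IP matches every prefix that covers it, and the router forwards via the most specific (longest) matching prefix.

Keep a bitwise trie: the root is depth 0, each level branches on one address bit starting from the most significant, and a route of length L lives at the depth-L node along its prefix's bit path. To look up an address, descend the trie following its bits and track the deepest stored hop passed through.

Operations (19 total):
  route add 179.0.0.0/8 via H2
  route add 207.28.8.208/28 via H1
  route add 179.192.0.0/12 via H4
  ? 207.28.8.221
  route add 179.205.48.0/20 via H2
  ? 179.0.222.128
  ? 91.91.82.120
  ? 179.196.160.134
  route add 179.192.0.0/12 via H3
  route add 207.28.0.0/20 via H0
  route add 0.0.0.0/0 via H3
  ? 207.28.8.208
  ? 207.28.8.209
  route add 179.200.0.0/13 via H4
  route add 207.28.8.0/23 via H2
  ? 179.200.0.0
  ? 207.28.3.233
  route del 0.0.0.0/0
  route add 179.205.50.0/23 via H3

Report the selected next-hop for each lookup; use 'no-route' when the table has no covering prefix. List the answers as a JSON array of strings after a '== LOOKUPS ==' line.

Apply in order:
  + 179.0.0.0/8 (H2) depth=8
  + 207.28.8.208/28 (H1) depth=28
  + 179.192.0.0/12 (H4) depth=12
  ? 207.28.8.221  path d0:-→d1:-→d2:-→d3:-→d4:-→d5:-→d6:-→d7:-→d8:-→d9:-→d10:-→d11:-→d12:-→d13:-→d14:-→d15:-→d16:-→d17:-→d18:-→d19:-→d20:-→d21:-→d22:-→d23:-→d24:-→d25:-→d26:-→d27:-→d28:H1  best=H1
  + 179.205.48.0/20 (H2) depth=20
  ? 179.0.222.128  path d0:-→d1:-→d2:-→d3:-→d4:-→d5:-→d6:-→d7:-→d8:H2  best=H2
  ? 91.91.82.120  path d0:-  best=no-route
  ? 179.196.160.134  path d0:-→d1:-→d2:-→d3:-→d4:-→d5:-→d6:-→d7:-→d8:H2→d9:-→d10:-→d11:-→d12:H4  best=H4
  + 179.192.0.0/12 (H3) depth=12
  + 207.28.0.0/20 (H0) depth=20
  + 0.0.0.0/0 (H3) depth=0
  ? 207.28.8.208  path d0:H3→d1:-→d2:-→d3:-→d4:-→d5:-→d6:-→d7:-→d8:-→d9:-→d10:-→d11:-→d12:-→d13:-→d14:-→d15:-→d16:-→d17:-→d18:-→d19:-→d20:H0→d21:-→d22:-→d23:-→d24:-→d25:-→d26:-→d27:-→d28:H1  best=H1
  ? 207.28.8.209  path d0:H3→d1:-→d2:-→d3:-→d4:-→d5:-→d6:-→d7:-→d8:-→d9:-→d10:-→d11:-→d12:-→d13:-→d14:-→d15:-→d16:-→d17:-→d18:-→d19:-→d20:H0→d21:-→d22:-→d23:-→d24:-→d25:-→d26:-→d27:-→d28:H1  best=H1
  + 179.200.0.0/13 (H4) depth=13
  + 207.28.8.0/23 (H2) depth=23
  ? 179.200.0.0  path d0:H3→d1:-→d2:-→d3:-→d4:-→d5:-→d6:-→d7:-→d8:H2→d9:-→d10:-→d11:-→d12:H3→d13:H4  best=H4
  ? 207.28.3.233  path d0:H3→d1:-→d2:-→d3:-→d4:-→d5:-→d6:-→d7:-→d8:-→d9:-→d10:-→d11:-→d12:-→d13:-→d14:-→d15:-→d16:-→d17:-→d18:-→d19:-→d20:H0  best=H0
  del 0.0.0.0/0 (clear depth 0)
  + 179.205.50.0/23 (H3) depth=23

== LOOKUPS ==
["H1","H2","no-route","H4","H1","H1","H4","H0"]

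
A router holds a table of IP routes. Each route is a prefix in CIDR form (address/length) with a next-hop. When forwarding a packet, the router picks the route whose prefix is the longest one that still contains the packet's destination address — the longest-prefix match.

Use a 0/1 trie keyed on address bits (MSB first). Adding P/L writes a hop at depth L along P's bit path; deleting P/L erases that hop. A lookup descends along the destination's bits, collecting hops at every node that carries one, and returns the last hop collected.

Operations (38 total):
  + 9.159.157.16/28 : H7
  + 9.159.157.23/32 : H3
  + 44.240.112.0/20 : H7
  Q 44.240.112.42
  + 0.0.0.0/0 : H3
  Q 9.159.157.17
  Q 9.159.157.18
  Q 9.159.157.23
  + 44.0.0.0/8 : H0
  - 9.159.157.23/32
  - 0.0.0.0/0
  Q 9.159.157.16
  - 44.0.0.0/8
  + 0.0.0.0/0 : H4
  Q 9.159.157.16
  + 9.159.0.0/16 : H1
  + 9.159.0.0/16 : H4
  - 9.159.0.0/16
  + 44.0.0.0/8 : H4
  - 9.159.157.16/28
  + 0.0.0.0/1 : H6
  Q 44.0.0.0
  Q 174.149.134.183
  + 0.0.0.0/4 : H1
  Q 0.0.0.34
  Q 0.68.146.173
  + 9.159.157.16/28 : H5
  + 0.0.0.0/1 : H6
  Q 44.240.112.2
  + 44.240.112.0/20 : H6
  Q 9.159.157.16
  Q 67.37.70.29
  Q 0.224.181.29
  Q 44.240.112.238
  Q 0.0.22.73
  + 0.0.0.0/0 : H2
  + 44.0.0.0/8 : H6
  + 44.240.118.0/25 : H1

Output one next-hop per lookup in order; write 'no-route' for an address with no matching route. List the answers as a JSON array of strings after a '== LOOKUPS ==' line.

Trace:
  add 9.159.157.16/28 -> H7 at depth 28
  add 9.159.157.23/32 -> H3 at depth 32
  add 44.240.112.0/20 -> H7 at depth 20
  ? 44.240.112.42  path d0:-→d1:-→d2:-→d3:-→d4:-→d5:-→d6:-→d7:-→d8:-→d9:-→d10:-→d11:-→d12:-→d13:-→d14:-→d15:-→d16:-→d17:-→d18:-→d19:-→d20:H7  best=H7
  add 0.0.0.0/0 -> H3 at depth 0
  ? 9.159.157.17  path d0:H3→d1:-→d2:-→d3:-→d4:-→d5:-→d6:-→d7:-→d8:-→d9:-→d10:-→d11:-→d12:-→d13:-→d14:-→d15:-→d16:-→d17:-→d18:-→d19:-→d20:-→d21:-→d22:-→d23:-→d24:-→d25:-→d26:-→d27:-→d28:H7→d29:-  best=H7
  ? 9.159.157.18  path d0:H3→d1:-→d2:-→d3:-→d4:-→d5:-→d6:-→d7:-→d8:-→d9:-→d10:-→d11:-→d12:-→d13:-→d14:-→d15:-→d16:-→d17:-→d18:-→d19:-→d20:-→d21:-→d22:-→d23:-→d24:-→d25:-→d26:-→d27:-→d28:H7→d29:-  best=H7
  ? 9.159.157.23  path d0:H3→d1:-→d2:-→d3:-→d4:-→d5:-→d6:-→d7:-→d8:-→d9:-→d10:-→d11:-→d12:-→d13:-→d14:-→d15:-→d16:-→d17:-→d18:-→d19:-→d20:-→d21:-→d22:-→d23:-→d24:-→d25:-→d26:-→d27:-→d28:H7→d29:-→d30:-→d31:-→d32:H3  best=H3
  add 44.0.0.0/8 -> H0 at depth 8
  del 9.159.157.23/32 (clear depth 32)
  del 0.0.0.0/0 (clear depth 0)
  ? 9.159.157.16  path d0:-→d1:-→d2:-→d3:-→d4:-→d5:-→d6:-→d7:-→d8:-→d9:-→d10:-→d11:-→d12:-→d13:-→d14:-→d15:-→d16:-→d17:-→d18:-→d19:-→d20:-→d21:-→d22:-→d23:-→d24:-→d25:-→d26:-→d27:-→d28:H7→d29:-  best=H7
  del 44.0.0.0/8 (clear depth 8)
  add 0.0.0.0/0 -> H4 at depth 0
  ? 9.159.157.16  path d0:H4→d1:-→d2:-→d3:-→d4:-→d5:-→d6:-→d7:-→d8:-→d9:-→d10:-→d11:-→d12:-→d13:-→d14:-→d15:-→d16:-→d17:-→d18:-→d19:-→d20:-→d21:-→d22:-→d23:-→d24:-→d25:-→d26:-→d27:-→d28:H7→d29:-  best=H7
  add 9.159.0.0/16 -> H1 at depth 16
  add 9.159.0.0/16 -> H4 at depth 16
  del 9.159.0.0/16 (clear depth 16)
  add 44.0.0.0/8 -> H4 at depth 8
  del 9.159.157.16/28 (clear depth 28)
  add 0.0.0.0/1 -> H6 at depth 1
  ? 44.0.0.0  path d0:H4→d1:H6→d2:-→d3:-→d4:-→d5:-→d6:-→d7:-→d8:H4  best=H4
  ? 174.149.134.183  path d0:H4  best=H4
  add 0.0.0.0/4 -> H1 at depth 4
  ? 0.0.0.34  path d0:H4→d1:H6→d2:-→d3:-→d4:H1  best=H1
  ? 0.68.146.173  path d0:H4→d1:H6→d2:-→d3:-→d4:H1  best=H1
  add 9.159.157.16/28 -> H5 at depth 28
  add 0.0.0.0/1 -> H6 at depth 1
  ? 44.240.112.2  path d0:H4→d1:H6→d2:-→d3:-→d4:-→d5:-→d6:-→d7:-→d8:H4→d9:-→d10:-→d11:-→d12:-→d13:-→d14:-→d15:-→d16:-→d17:-→d18:-→d19:-→d20:H7  best=H7
  add 44.240.112.0/20 -> H6 at depth 20
  ? 9.159.157.16  path d0:H4→d1:H6→d2:-→d3:-→d4:H1→d5:-→d6:-→d7:-→d8:-→d9:-→d10:-→d11:-→d12:-→d13:-→d14:-→d15:-→d16:-→d17:-→d18:-→d19:-→d20:-→d21:-→d22:-→d23:-→d24:-→d25:-→d26:-→d27:-→d28:H5→d29:-  best=H5
  ? 67.37.70.29  path d0:H4→d1:H6  best=H6
  ? 0.224.181.29  path d0:H4→d1:H6→d2:-→d3:-→d4:H1  best=H1
  ? 44.240.112.238  path d0:H4→d1:H6→d2:-→d3:-→d4:-→d5:-→d6:-→d7:-→d8:H4→d9:-→d10:-→d11:-→d12:-→d13:-→d14:-→d15:-→d16:-→d17:-→d18:-→d19:-→d20:H6  best=H6
  ? 0.0.22.73  path d0:H4→d1:H6→d2:-→d3:-→d4:H1  best=H1
  add 0.0.0.0/0 -> H2 at depth 0
  add 44.0.0.0/8 -> H6 at depth 8
  add 44.240.118.0/25 -> H1 at depth 25

== LOOKUPS ==
["H7","H7","H7","H3","H7","H7","H4","H4","H1","H1","H7","H5","H6","H1","H6","H1"]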